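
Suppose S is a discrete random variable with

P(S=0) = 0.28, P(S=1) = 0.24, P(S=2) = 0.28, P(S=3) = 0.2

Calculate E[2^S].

3.48

E[2^S] = Σ 2^s·P(S=s)
 = 1·0.28 + 2·0.24 + 4·0.28 + 8·0.2
 = 0.28 + 0.48 + 1.12 + 1.6
 = 3.48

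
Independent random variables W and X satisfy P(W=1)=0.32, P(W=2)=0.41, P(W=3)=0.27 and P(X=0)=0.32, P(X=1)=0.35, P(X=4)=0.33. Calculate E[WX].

3.2565

E[WX] = Σ_w Σ_x wx · P(W=w)P(X=x)
 = 0·0.1024 + 1·0.112 + 4·0.1056 + 0·0.1312 + 2·0.1435 + 8·0.1353 + 0·0.0864 + 3·0.0945 + 12·0.0891
 = 0 + 0.112 + 0.4224 + 0 + 0.287 + 1.0824 + 0 + 0.2835 + 1.0692
 = 3.2565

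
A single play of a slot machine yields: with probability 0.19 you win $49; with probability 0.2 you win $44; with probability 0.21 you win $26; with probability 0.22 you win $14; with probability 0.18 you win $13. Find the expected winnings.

28.99

E[payout] = 49·0.19 + 44·0.2 + 26·0.21 + 14·0.22 + 13·0.18
 = 9.31 + 8.8 + 5.46 + 3.08 + 2.34
 = 28.99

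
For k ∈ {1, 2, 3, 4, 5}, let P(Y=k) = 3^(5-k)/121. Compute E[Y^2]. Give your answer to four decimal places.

E[Y^2] = Σ y^2·P(Y=y)
 = 1·81/121 + 4·27/121 + 9·9/121 + 16·3/121 + 25·1/121
 = 81/121 + 108/121 + 81/121 + 48/121 + 25/121
 = 343/121

2.8347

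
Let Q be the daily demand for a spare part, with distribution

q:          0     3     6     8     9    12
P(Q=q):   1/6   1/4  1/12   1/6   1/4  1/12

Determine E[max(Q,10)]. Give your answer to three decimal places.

E[max(Q,10)] = Σ max(q,10)·P(Q=q)
 = 10·1/6 + 10·1/4 + 10·1/12 + 10·1/6 + 10·1/4 + 12·1/12
 = 5/3 + 5/2 + 5/6 + 5/3 + 5/2 + 1
 = 61/6

10.167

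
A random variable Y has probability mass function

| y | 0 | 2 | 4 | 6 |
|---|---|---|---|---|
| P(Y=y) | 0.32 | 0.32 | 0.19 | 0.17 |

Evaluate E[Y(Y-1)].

8.02

E[Y(Y-1)] = Σ y(y-1)·P(Y=y)
 = 0·0.32 + 2·0.32 + 12·0.19 + 30·0.17
 = 0 + 0.64 + 2.28 + 5.1
 = 8.02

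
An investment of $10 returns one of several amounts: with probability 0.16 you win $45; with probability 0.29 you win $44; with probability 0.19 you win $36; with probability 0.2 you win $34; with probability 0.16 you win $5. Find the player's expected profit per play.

24.4

E[payout] = 45·0.16 + 44·0.29 + 36·0.19 + 34·0.2 + 5·0.16
 = 7.2 + 12.76 + 6.84 + 6.8 + 0.8
 = 34.4
Net = 34.4 - 10 = 24.4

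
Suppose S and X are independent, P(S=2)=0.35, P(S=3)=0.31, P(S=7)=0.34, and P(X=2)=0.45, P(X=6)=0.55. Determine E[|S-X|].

E[|S-X|] = Σ_s Σ_x |s-x| · P(S=s)P(X=x)
 = 0·0.1575 + 4·0.1925 + 1·0.1395 + 3·0.1705 + 5·0.153 + 1·0.187
 = 0 + 0.77 + 0.1395 + 0.5115 + 0.765 + 0.187
 = 2.373

2.373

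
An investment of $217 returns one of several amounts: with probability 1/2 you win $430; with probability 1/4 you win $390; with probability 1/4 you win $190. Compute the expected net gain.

E[payout] = 430·1/2 + 390·1/4 + 190·1/4
 = 215 + 195/2 + 95/2
 = 360
Net = 360 - 217 = 143

143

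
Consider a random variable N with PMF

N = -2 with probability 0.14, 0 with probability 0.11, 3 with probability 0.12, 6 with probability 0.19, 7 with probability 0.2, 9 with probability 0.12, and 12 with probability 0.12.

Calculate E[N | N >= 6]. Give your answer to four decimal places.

P(N >= 6) = 0.19 + 0.2 + 0.12 + 0.12 = 0.63.
E[N | N >= 6] = [6·0.19 + 7·0.2 + 9·0.12 + 12·0.12] / 0.63
 = 5.06 / 0.63
 = 506/63

8.0317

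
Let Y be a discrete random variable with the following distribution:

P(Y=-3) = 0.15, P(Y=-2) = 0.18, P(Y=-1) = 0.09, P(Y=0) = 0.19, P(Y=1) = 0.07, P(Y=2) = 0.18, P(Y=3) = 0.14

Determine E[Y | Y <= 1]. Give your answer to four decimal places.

-1.2206

P(Y <= 1) = 0.15 + 0.18 + 0.09 + 0.19 + 0.07 = 0.68.
E[Y | Y <= 1] = [(-3)·0.15 + (-2)·0.18 + (-1)·0.09 + 0·0.19 + 1·0.07] / 0.68
 = -0.83 / 0.68
 = -83/68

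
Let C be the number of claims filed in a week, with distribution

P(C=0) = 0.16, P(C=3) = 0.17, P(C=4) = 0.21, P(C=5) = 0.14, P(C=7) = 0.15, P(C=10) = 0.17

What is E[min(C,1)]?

E[min(C,1)] = Σ min(c,1)·P(C=c)
 = 0·0.16 + 1·0.17 + 1·0.21 + 1·0.14 + 1·0.15 + 1·0.17
 = 0 + 0.17 + 0.21 + 0.14 + 0.15 + 0.17
 = 0.84

0.84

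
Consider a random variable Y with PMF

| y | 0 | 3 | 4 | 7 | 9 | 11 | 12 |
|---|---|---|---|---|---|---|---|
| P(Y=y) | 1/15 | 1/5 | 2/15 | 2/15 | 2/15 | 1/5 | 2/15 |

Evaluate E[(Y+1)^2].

79.8

E[(Y+1)^2] = Σ (y+1)^2·P(Y=y)
 = 1·1/15 + 16·1/5 + 25·2/15 + 64·2/15 + 100·2/15 + 144·1/5 + 169·2/15
 = 1/15 + 16/5 + 10/3 + 128/15 + 40/3 + 144/5 + 338/15
 = 399/5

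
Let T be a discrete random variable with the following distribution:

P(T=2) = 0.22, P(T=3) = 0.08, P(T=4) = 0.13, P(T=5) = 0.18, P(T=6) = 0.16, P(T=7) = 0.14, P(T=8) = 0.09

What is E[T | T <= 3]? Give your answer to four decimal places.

2.2667

P(T <= 3) = 0.22 + 0.08 = 0.3.
E[T | T <= 3] = [2·0.22 + 3·0.08] / 0.3
 = 0.68 / 0.3
 = 34/15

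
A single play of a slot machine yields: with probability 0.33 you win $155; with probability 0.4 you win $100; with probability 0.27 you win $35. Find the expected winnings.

E[payout] = 155·0.33 + 100·0.4 + 35·0.27
 = 51.15 + 40 + 9.45
 = 100.6

100.6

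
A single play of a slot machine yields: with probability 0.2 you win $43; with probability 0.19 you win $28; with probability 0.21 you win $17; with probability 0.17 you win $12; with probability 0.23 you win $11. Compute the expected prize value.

22.06

E[payout] = 43·0.2 + 28·0.19 + 17·0.21 + 12·0.17 + 11·0.23
 = 8.6 + 5.32 + 3.57 + 2.04 + 2.53
 = 22.06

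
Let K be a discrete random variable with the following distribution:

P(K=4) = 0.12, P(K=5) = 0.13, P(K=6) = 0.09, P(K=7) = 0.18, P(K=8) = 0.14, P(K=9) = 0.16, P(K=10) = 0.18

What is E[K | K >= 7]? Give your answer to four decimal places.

P(K >= 7) = 0.18 + 0.14 + 0.16 + 0.18 = 0.66.
E[K | K >= 7] = [7·0.18 + 8·0.14 + 9·0.16 + 10·0.18] / 0.66
 = 5.62 / 0.66
 = 281/33

8.5152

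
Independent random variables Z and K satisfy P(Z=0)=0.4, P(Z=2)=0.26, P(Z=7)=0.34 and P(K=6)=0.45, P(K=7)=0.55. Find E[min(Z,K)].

2.747

E[min(Z,K)] = Σ_z Σ_k min(z,k) · P(Z=z)P(K=k)
 = 0·0.18 + 0·0.22 + 2·0.117 + 2·0.143 + 6·0.153 + 7·0.187
 = 0 + 0 + 0.234 + 0.286 + 0.918 + 1.309
 = 2.747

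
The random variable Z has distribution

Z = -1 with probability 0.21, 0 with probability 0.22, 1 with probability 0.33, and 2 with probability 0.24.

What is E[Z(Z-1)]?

0.9

E[Z(Z-1)] = Σ z(z-1)·P(Z=z)
 = 2·0.21 + 0·0.22 + 0·0.33 + 2·0.24
 = 0.42 + 0 + 0 + 0.48
 = 0.9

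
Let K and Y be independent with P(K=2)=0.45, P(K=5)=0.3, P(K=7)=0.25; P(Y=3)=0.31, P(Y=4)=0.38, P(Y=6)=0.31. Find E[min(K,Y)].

3.1775

E[min(K,Y)] = Σ_k Σ_y min(k,y) · P(K=k)P(Y=y)
 = 2·0.1395 + 2·0.171 + 2·0.1395 + 3·0.093 + 4·0.114 + 5·0.093 + 3·0.0775 + 4·0.095 + 6·0.0775
 = 0.279 + 0.342 + 0.279 + 0.279 + 0.456 + 0.465 + 0.2325 + 0.38 + 0.465
 = 3.1775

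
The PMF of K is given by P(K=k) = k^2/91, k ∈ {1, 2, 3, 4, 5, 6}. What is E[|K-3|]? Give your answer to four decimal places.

1.9780

E[|K-3|] = Σ |k-3|·P(K=k)
 = 2·1/91 + 1·4/91 + 0·9/91 + 1·16/91 + 2·25/91 + 3·36/91
 = 2/91 + 4/91 + 0 + 16/91 + 50/91 + 108/91
 = 180/91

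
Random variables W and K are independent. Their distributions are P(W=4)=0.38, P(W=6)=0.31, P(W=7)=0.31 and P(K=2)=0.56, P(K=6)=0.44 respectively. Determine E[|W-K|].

E[|W-K|] = Σ_w Σ_k |w-k| · P(W=w)P(K=k)
 = 2·0.2128 + 2·0.1672 + 4·0.1736 + 0·0.1364 + 5·0.1736 + 1·0.1364
 = 0.4256 + 0.3344 + 0.6944 + 0 + 0.868 + 0.1364
 = 2.4588

2.4588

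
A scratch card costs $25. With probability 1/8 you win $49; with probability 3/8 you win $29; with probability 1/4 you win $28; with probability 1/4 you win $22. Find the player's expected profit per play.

4.5

E[payout] = 49·1/8 + 29·3/8 + 28·1/4 + 22·1/4
 = 49/8 + 87/8 + 7 + 11/2
 = 59/2
Net = 59/2 - 25 = 9/2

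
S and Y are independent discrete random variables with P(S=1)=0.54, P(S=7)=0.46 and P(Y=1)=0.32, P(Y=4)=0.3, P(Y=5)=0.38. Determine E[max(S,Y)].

E[max(S,Y)] = Σ_s Σ_y max(s,y) · P(S=s)P(Y=y)
 = 1·0.1728 + 4·0.162 + 5·0.2052 + 7·0.1472 + 7·0.138 + 7·0.1748
 = 0.1728 + 0.648 + 1.026 + 1.0304 + 0.966 + 1.2236
 = 5.0668

5.0668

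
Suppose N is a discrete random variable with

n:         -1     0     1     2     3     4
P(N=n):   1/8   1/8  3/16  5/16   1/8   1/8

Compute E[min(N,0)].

E[min(N,0)] = Σ min(n,0)·P(N=n)
 = (-1)·1/8 + 0·1/8 + 0·3/16 + 0·5/16 + 0·1/8 + 0·1/8
 = (-1/8) + 0 + 0 + 0 + 0 + 0
 = -1/8

-0.125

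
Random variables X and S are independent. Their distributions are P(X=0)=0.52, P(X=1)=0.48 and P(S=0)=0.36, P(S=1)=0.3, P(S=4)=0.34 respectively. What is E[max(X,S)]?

E[max(X,S)] = Σ_x Σ_s max(x,s) · P(X=x)P(S=s)
 = 0·0.1872 + 1·0.156 + 4·0.1768 + 1·0.1728 + 1·0.144 + 4·0.1632
 = 0 + 0.156 + 0.7072 + 0.1728 + 0.144 + 0.6528
 = 1.8328

1.8328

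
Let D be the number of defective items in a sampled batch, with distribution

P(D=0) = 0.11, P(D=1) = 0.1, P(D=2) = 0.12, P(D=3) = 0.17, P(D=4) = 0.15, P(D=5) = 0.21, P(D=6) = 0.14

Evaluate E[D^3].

71.74

E[D^3] = Σ d^3·P(D=d)
 = 0·0.11 + 1·0.1 + 8·0.12 + 27·0.17 + 64·0.15 + 125·0.21 + 216·0.14
 = 0 + 0.1 + 0.96 + 4.59 + 9.6 + 26.25 + 30.24
 = 71.74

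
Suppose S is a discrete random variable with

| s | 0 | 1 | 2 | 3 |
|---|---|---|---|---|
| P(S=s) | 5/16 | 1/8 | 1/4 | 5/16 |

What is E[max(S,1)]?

E[max(S,1)] = Σ max(s,1)·P(S=s)
 = 1·5/16 + 1·1/8 + 2·1/4 + 3·5/16
 = 5/16 + 1/8 + 1/2 + 15/16
 = 15/8

1.875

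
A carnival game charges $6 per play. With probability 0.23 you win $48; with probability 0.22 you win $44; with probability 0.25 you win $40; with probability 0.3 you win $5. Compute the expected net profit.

E[payout] = 48·0.23 + 44·0.22 + 40·0.25 + 5·0.3
 = 11.04 + 9.68 + 10 + 1.5
 = 32.22
Net = 32.22 - 6 = 26.22

26.22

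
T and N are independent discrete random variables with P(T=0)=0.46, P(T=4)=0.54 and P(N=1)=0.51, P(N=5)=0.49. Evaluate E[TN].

E[TN] = Σ_t Σ_n tn · P(T=t)P(N=n)
 = 0·0.2346 + 0·0.2254 + 4·0.2754 + 20·0.2646
 = 0 + 0 + 1.1016 + 5.292
 = 6.3936

6.3936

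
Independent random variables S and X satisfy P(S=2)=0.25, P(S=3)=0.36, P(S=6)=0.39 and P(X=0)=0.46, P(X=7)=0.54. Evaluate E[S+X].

7.7

E[S+X] = Σ_s Σ_x (s+x) · P(S=s)P(X=x)
 = 2·0.115 + 9·0.135 + 3·0.1656 + 10·0.1944 + 6·0.1794 + 13·0.2106
 = 0.23 + 1.215 + 0.4968 + 1.944 + 1.0764 + 2.7378
 = 7.7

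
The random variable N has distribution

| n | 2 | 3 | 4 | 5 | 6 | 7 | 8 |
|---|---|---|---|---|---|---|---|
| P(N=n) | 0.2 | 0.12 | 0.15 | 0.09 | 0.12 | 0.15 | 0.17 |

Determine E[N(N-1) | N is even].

23.9375

P(N is even) = 0.2 + 0.15 + 0.12 + 0.17 = 0.64.
E[N(N-1) | N is even] = [2·0.2 + 12·0.15 + 30·0.12 + 56·0.17] / 0.64
 = 15.32 / 0.64
 = 383/16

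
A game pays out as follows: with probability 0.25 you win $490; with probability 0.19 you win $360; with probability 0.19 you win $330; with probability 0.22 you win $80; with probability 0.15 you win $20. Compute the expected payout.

E[payout] = 490·0.25 + 360·0.19 + 330·0.19 + 80·0.22 + 20·0.15
 = 122.5 + 68.4 + 62.7 + 17.6 + 3
 = 274.2

274.2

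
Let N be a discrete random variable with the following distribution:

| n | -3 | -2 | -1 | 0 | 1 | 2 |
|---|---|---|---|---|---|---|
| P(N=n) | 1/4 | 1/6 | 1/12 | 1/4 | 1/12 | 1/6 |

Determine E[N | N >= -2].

P(N >= -2) = 1/6 + 1/12 + 1/4 + 1/12 + 1/6 = 3/4.
E[N | N >= -2] = [(-2)·1/6 + (-1)·1/12 + 0·1/4 + 1·1/12 + 2·1/6] / (3/4)
 = 0 / (3/4)
 = 0

0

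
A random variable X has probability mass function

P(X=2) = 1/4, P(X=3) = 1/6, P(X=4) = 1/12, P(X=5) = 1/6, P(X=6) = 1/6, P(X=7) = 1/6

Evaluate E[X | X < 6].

P(X < 6) = 1/4 + 1/6 + 1/12 + 1/6 = 2/3.
E[X | X < 6] = [2·1/4 + 3·1/6 + 4·1/12 + 5·1/6] / (2/3)
 = 13/6 / (2/3)
 = 13/4

3.25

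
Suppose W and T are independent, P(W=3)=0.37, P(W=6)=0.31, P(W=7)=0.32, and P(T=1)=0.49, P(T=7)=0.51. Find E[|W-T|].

2.9758

E[|W-T|] = Σ_w Σ_t |w-t| · P(W=w)P(T=t)
 = 2·0.1813 + 4·0.1887 + 5·0.1519 + 1·0.1581 + 6·0.1568 + 0·0.1632
 = 0.3626 + 0.7548 + 0.7595 + 0.1581 + 0.9408 + 0
 = 2.9758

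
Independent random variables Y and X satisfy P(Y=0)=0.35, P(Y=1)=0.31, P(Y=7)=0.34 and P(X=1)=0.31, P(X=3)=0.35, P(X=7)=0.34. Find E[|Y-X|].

3.2668

E[|Y-X|] = Σ_y Σ_x |y-x| · P(Y=y)P(X=x)
 = 1·0.1085 + 3·0.1225 + 7·0.119 + 0·0.0961 + 2·0.1085 + 6·0.1054 + 6·0.1054 + 4·0.119 + 0·0.1156
 = 0.1085 + 0.3675 + 0.833 + 0 + 0.217 + 0.6324 + 0.6324 + 0.476 + 0
 = 3.2668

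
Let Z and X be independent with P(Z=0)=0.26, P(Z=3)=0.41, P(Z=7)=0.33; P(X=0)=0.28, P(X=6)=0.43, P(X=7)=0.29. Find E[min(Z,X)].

2.4069

E[min(Z,X)] = Σ_z Σ_x min(z,x) · P(Z=z)P(X=x)
 = 0·0.0728 + 0·0.1118 + 0·0.0754 + 0·0.1148 + 3·0.1763 + 3·0.1189 + 0·0.0924 + 6·0.1419 + 7·0.0957
 = 0 + 0 + 0 + 0 + 0.5289 + 0.3567 + 0 + 0.8514 + 0.6699
 = 2.4069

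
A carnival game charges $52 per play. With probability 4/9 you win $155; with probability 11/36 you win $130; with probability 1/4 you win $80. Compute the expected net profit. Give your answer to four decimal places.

76.6111

E[payout] = 155·4/9 + 130·11/36 + 80·1/4
 = 620/9 + 715/18 + 20
 = 2315/18
Net = 2315/18 - 52 = 1379/18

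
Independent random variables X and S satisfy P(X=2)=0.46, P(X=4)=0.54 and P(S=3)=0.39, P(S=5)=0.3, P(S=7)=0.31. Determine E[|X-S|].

E[|X-S|] = Σ_x Σ_s |x-s| · P(X=x)P(S=s)
 = 1·0.1794 + 3·0.138 + 5·0.1426 + 1·0.2106 + 1·0.162 + 3·0.1674
 = 0.1794 + 0.414 + 0.713 + 0.2106 + 0.162 + 0.5022
 = 2.1812

2.1812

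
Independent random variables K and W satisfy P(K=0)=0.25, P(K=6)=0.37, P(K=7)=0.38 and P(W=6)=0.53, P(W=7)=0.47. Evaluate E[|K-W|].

1.9928

E[|K-W|] = Σ_k Σ_w |k-w| · P(K=k)P(W=w)
 = 6·0.1325 + 7·0.1175 + 0·0.1961 + 1·0.1739 + 1·0.2014 + 0·0.1786
 = 0.795 + 0.8225 + 0 + 0.1739 + 0.2014 + 0
 = 1.9928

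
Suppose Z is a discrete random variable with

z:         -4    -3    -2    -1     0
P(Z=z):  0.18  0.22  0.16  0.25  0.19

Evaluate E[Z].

-1.95

E[Z] = Σ z·P(Z=z)
 = (-4)·0.18 + (-3)·0.22 + (-2)·0.16 + (-1)·0.25 + 0·0.19
 = (-0.72) + (-0.66) + (-0.32) + (-0.25) + 0
 = -1.95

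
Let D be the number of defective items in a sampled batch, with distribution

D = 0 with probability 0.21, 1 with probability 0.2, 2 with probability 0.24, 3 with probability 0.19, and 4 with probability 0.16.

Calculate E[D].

E[D] = Σ d·P(D=d)
 = 0·0.21 + 1·0.2 + 2·0.24 + 3·0.19 + 4·0.16
 = 0 + 0.2 + 0.48 + 0.57 + 0.64
 = 1.89

1.89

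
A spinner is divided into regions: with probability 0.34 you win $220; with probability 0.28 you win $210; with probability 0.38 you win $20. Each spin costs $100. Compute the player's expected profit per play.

41.2

E[payout] = 220·0.34 + 210·0.28 + 20·0.38
 = 74.8 + 58.8 + 7.6
 = 141.2
Net = 141.2 - 100 = 41.2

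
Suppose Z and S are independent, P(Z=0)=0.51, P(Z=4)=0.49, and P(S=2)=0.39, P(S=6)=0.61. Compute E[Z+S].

E[Z+S] = Σ_z Σ_s (z+s) · P(Z=z)P(S=s)
 = 2·0.1989 + 6·0.3111 + 6·0.1911 + 10·0.2989
 = 0.3978 + 1.8666 + 1.1466 + 2.989
 = 6.4

6.4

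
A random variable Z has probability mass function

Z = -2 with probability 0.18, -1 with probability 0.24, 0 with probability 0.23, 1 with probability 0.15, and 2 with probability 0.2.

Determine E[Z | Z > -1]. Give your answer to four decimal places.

0.9483

P(Z > -1) = 0.23 + 0.15 + 0.2 = 0.58.
E[Z | Z > -1] = [0·0.23 + 1·0.15 + 2·0.2] / 0.58
 = 0.55 / 0.58
 = 55/58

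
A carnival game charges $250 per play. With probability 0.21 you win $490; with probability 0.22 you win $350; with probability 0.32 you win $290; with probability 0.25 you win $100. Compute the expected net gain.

E[payout] = 490·0.21 + 350·0.22 + 290·0.32 + 100·0.25
 = 102.9 + 77 + 92.8 + 25
 = 297.7
Net = 297.7 - 250 = 47.7

47.7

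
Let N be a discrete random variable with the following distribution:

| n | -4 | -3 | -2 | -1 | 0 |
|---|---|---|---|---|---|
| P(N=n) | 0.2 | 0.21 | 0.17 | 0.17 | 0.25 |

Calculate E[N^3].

E[N^3] = Σ n^3·P(N=n)
 = (-64)·0.2 + (-27)·0.21 + (-8)·0.17 + (-1)·0.17 + 0·0.25
 = (-12.8) + (-5.67) + (-1.36) + (-0.17) + 0
 = -20

-20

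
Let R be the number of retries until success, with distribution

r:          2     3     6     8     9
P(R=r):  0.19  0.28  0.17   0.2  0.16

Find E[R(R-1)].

29.88

E[R(R-1)] = Σ r(r-1)·P(R=r)
 = 2·0.19 + 6·0.28 + 30·0.17 + 56·0.2 + 72·0.16
 = 0.38 + 1.68 + 5.1 + 11.2 + 11.52
 = 29.88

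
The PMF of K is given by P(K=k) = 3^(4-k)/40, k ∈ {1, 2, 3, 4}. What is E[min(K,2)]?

E[min(K,2)] = Σ min(k,2)·P(K=k)
 = 1·27/40 + 2·9/40 + 2·3/40 + 2·1/40
 = 27/40 + 9/20 + 3/20 + 1/20
 = 53/40

1.325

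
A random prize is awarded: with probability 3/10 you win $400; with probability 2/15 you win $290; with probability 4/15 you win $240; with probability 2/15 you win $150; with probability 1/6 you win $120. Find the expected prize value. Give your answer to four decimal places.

E[payout] = 400·3/10 + 290·2/15 + 240·4/15 + 150·2/15 + 120·1/6
 = 120 + 116/3 + 64 + 20 + 20
 = 788/3

262.6667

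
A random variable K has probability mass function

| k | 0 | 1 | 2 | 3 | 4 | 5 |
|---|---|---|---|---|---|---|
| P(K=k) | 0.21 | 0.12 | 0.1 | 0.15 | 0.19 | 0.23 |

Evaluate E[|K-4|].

E[|K-4|] = Σ |k-4|·P(K=k)
 = 4·0.21 + 3·0.12 + 2·0.1 + 1·0.15 + 0·0.19 + 1·0.23
 = 0.84 + 0.36 + 0.2 + 0.15 + 0 + 0.23
 = 1.78

1.78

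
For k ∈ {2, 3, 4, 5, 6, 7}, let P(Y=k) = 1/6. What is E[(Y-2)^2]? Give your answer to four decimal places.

E[(Y-2)^2] = Σ (y-2)^2·P(Y=y)
 = 0·1/6 + 1·1/6 + 4·1/6 + 9·1/6 + 16·1/6 + 25·1/6
 = 0 + 1/6 + 2/3 + 3/2 + 8/3 + 25/6
 = 55/6

9.1667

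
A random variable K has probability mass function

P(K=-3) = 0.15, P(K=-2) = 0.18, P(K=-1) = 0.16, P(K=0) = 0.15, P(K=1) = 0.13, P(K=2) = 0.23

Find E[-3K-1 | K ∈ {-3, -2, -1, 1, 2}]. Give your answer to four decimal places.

P(K ∈ {-3, -2, -1, 1, 2}) = 0.15 + 0.18 + 0.16 + 0.13 + 0.23 = 0.85.
E[-3K-1 | K ∈ {-3, -2, -1, 1, 2}] = [8·0.15 + 5·0.18 + 2·0.16 + (-4)·0.13 + (-7)·0.23] / 0.85
 = 0.29 / 0.85
 = 29/85

0.3412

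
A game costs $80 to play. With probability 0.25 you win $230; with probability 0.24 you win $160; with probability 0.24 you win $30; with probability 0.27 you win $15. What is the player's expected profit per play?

E[payout] = 230·0.25 + 160·0.24 + 30·0.24 + 15·0.27
 = 57.5 + 38.4 + 7.2 + 4.05
 = 107.15
Net = 107.15 - 80 = 27.15

27.15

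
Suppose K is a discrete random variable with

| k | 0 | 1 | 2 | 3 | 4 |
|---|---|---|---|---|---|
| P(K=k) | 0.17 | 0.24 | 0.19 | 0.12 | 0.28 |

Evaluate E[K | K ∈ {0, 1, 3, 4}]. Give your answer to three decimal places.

2.123

P(K ∈ {0, 1, 3, 4}) = 0.17 + 0.24 + 0.12 + 0.28 = 0.81.
E[K | K ∈ {0, 1, 3, 4}] = [0·0.17 + 1·0.24 + 3·0.12 + 4·0.28] / 0.81
 = 1.72 / 0.81
 = 172/81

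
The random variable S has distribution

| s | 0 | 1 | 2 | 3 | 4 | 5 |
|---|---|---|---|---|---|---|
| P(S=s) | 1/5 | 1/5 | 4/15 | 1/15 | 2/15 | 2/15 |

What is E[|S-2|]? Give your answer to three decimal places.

E[|S-2|] = Σ |s-2|·P(S=s)
 = 2·1/5 + 1·1/5 + 0·4/15 + 1·1/15 + 2·2/15 + 3·2/15
 = 2/5 + 1/5 + 0 + 1/15 + 4/15 + 2/5
 = 4/3

1.333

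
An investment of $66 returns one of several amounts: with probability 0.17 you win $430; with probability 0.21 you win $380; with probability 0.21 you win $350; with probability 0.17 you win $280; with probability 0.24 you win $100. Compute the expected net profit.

E[payout] = 430·0.17 + 380·0.21 + 350·0.21 + 280·0.17 + 100·0.24
 = 73.1 + 79.8 + 73.5 + 47.6 + 24
 = 298
Net = 298 - 66 = 232

232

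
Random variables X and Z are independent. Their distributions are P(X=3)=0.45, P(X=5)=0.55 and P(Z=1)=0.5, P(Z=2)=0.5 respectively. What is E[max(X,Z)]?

4.1

E[max(X,Z)] = Σ_x Σ_z max(x,z) · P(X=x)P(Z=z)
 = 3·0.225 + 3·0.225 + 5·0.275 + 5·0.275
 = 0.675 + 0.675 + 1.375 + 1.375
 = 4.1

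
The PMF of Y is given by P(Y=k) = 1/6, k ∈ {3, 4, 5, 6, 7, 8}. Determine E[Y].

5.5

E[Y] = Σ y·P(Y=y)
 = 3·1/6 + 4·1/6 + 5·1/6 + 6·1/6 + 7·1/6 + 8·1/6
 = 1/2 + 2/3 + 5/6 + 1 + 7/6 + 4/3
 = 11/2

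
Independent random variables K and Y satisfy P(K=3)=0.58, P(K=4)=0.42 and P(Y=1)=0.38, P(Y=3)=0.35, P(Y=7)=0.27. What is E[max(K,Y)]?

E[max(K,Y)] = Σ_k Σ_y max(k,y) · P(K=k)P(Y=y)
 = 3·0.2204 + 3·0.203 + 7·0.1566 + 4·0.1596 + 4·0.147 + 7·0.1134
 = 0.6612 + 0.609 + 1.0962 + 0.6384 + 0.588 + 0.7938
 = 4.3866

4.3866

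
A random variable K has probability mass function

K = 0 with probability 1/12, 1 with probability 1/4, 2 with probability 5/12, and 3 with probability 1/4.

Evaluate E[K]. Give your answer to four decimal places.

E[K] = Σ k·P(K=k)
 = 0·1/12 + 1·1/4 + 2·5/12 + 3·1/4
 = 0 + 1/4 + 5/6 + 3/4
 = 11/6

1.8333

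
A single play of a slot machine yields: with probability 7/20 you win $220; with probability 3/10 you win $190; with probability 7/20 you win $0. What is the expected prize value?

E[payout] = 220·7/20 + 190·3/10 + 0·7/20
 = 77 + 57 + 0
 = 134

134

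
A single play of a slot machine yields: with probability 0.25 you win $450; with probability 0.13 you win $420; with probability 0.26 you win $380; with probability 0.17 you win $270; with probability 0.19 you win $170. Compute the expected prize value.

344.1

E[payout] = 450·0.25 + 420·0.13 + 380·0.26 + 270·0.17 + 170·0.19
 = 112.5 + 54.6 + 98.8 + 45.9 + 32.3
 = 344.1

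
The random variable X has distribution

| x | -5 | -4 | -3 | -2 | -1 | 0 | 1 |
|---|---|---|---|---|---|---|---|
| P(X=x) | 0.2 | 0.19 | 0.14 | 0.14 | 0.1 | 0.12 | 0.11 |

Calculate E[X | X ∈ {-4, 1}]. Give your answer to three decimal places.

-2.167

P(X ∈ {-4, 1}) = 0.19 + 0.11 = 0.3.
E[X | X ∈ {-4, 1}] = [(-4)·0.19 + 1·0.11] / 0.3
 = -0.65 / 0.3
 = -13/6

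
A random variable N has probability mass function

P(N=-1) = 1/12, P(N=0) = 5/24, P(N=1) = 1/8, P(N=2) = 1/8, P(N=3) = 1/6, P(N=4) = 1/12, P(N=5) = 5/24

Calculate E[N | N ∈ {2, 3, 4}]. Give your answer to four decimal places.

2.8889

P(N ∈ {2, 3, 4}) = 1/8 + 1/6 + 1/12 = 3/8.
E[N | N ∈ {2, 3, 4}] = [2·1/8 + 3·1/6 + 4·1/12] / (3/8)
 = 13/12 / (3/8)
 = 26/9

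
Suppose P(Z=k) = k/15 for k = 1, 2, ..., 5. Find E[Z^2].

15

E[Z^2] = Σ z^2·P(Z=z)
 = 1·1/15 + 4·2/15 + 9·1/5 + 16·4/15 + 25·1/3
 = 1/15 + 8/15 + 9/5 + 64/15 + 25/3
 = 15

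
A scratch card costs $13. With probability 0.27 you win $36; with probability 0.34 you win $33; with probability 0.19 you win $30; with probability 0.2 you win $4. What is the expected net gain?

14.44

E[payout] = 36·0.27 + 33·0.34 + 30·0.19 + 4·0.2
 = 9.72 + 11.22 + 5.7 + 0.8
 = 27.44
Net = 27.44 - 13 = 14.44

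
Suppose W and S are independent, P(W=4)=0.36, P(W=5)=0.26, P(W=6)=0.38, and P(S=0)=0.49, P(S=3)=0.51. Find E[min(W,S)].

1.53

E[min(W,S)] = Σ_w Σ_s min(w,s) · P(W=w)P(S=s)
 = 0·0.1764 + 3·0.1836 + 0·0.1274 + 3·0.1326 + 0·0.1862 + 3·0.1938
 = 0 + 0.5508 + 0 + 0.3978 + 0 + 0.5814
 = 1.53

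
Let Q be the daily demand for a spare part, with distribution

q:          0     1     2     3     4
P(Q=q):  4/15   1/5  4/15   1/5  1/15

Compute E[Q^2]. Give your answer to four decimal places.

4.1333

E[Q^2] = Σ q^2·P(Q=q)
 = 0·4/15 + 1·1/5 + 4·4/15 + 9·1/5 + 16·1/15
 = 0 + 1/5 + 16/15 + 9/5 + 16/15
 = 62/15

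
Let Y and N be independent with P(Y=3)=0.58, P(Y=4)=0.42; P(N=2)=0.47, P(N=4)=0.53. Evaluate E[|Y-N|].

0.9748

E[|Y-N|] = Σ_y Σ_n |y-n| · P(Y=y)P(N=n)
 = 1·0.2726 + 1·0.3074 + 2·0.1974 + 0·0.2226
 = 0.2726 + 0.3074 + 0.3948 + 0
 = 0.9748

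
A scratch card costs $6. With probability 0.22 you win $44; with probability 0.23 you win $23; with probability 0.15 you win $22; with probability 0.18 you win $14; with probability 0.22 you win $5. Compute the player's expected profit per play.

E[payout] = 44·0.22 + 23·0.23 + 22·0.15 + 14·0.18 + 5·0.22
 = 9.68 + 5.29 + 3.3 + 2.52 + 1.1
 = 21.89
Net = 21.89 - 6 = 15.89

15.89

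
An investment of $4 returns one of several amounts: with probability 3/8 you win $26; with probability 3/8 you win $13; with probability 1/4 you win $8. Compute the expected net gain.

E[payout] = 26·3/8 + 13·3/8 + 8·1/4
 = 39/4 + 39/8 + 2
 = 133/8
Net = 133/8 - 4 = 101/8

12.625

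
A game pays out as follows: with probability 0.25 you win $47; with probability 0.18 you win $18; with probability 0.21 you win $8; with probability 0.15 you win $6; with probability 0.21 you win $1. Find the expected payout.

17.78

E[payout] = 47·0.25 + 18·0.18 + 8·0.21 + 6·0.15 + 1·0.21
 = 11.75 + 3.24 + 1.68 + 0.9 + 0.21
 = 17.78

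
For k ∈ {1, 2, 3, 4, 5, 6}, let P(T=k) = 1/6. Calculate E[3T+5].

15.5

E[3T+5] = Σ (3t+5)·P(T=t)
 = 8·1/6 + 11·1/6 + 14·1/6 + 17·1/6 + 20·1/6 + 23·1/6
 = 4/3 + 11/6 + 7/3 + 17/6 + 10/3 + 23/6
 = 31/2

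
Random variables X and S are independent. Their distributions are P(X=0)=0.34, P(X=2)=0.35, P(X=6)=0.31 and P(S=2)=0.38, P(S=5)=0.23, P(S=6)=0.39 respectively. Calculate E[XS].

E[XS] = Σ_x Σ_s xs · P(X=x)P(S=s)
 = 0·0.1292 + 0·0.0782 + 0·0.1326 + 4·0.133 + 10·0.0805 + 12·0.1365 + 12·0.1178 + 30·0.0713 + 36·0.1209
 = 0 + 0 + 0 + 0.532 + 0.805 + 1.638 + 1.4136 + 2.139 + 4.3524
 = 10.88

10.88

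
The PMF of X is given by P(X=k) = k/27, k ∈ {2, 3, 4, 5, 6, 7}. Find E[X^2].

29

E[X^2] = Σ x^2·P(X=x)
 = 4·2/27 + 9·1/9 + 16·4/27 + 25·5/27 + 36·2/9 + 49·7/27
 = 8/27 + 1 + 64/27 + 125/27 + 8 + 343/27
 = 29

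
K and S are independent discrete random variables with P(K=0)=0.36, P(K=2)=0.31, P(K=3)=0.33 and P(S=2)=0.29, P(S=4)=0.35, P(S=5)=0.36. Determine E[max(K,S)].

3.8757

E[max(K,S)] = Σ_k Σ_s max(k,s) · P(K=k)P(S=s)
 = 2·0.1044 + 4·0.126 + 5·0.1296 + 2·0.0899 + 4·0.1085 + 5·0.1116 + 3·0.0957 + 4·0.1155 + 5·0.1188
 = 0.2088 + 0.504 + 0.648 + 0.1798 + 0.434 + 0.558 + 0.2871 + 0.462 + 0.594
 = 3.8757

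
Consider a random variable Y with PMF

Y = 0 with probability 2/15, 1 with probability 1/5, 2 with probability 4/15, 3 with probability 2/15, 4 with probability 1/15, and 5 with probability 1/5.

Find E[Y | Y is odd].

P(Y is odd) = 1/5 + 2/15 + 1/5 = 8/15.
E[Y | Y is odd] = [1·1/5 + 3·2/15 + 5·1/5] / (8/15)
 = 8/5 / (8/15)
 = 3

3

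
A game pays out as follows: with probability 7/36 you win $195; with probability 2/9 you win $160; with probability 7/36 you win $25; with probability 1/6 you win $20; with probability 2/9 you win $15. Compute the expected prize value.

85

E[payout] = 195·7/36 + 160·2/9 + 25·7/36 + 20·1/6 + 15·2/9
 = 455/12 + 320/9 + 175/36 + 10/3 + 10/3
 = 85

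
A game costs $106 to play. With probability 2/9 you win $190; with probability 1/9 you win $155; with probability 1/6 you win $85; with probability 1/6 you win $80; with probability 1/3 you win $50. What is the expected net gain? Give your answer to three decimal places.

-2.389

E[payout] = 190·2/9 + 155·1/9 + 85·1/6 + 80·1/6 + 50·1/3
 = 380/9 + 155/9 + 85/6 + 40/3 + 50/3
 = 1865/18
Net = 1865/18 - 106 = -43/18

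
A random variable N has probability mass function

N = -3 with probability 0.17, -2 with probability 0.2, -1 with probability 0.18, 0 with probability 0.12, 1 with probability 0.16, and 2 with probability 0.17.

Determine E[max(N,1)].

1.17

E[max(N,1)] = Σ max(n,1)·P(N=n)
 = 1·0.17 + 1·0.2 + 1·0.18 + 1·0.12 + 1·0.16 + 2·0.17
 = 0.17 + 0.2 + 0.18 + 0.12 + 0.16 + 0.34
 = 1.17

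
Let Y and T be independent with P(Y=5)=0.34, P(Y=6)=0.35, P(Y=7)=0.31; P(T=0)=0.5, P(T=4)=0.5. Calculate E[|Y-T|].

3.97

E[|Y-T|] = Σ_y Σ_t |y-t| · P(Y=y)P(T=t)
 = 5·0.17 + 1·0.17 + 6·0.175 + 2·0.175 + 7·0.155 + 3·0.155
 = 0.85 + 0.17 + 1.05 + 0.35 + 1.085 + 0.465
 = 3.97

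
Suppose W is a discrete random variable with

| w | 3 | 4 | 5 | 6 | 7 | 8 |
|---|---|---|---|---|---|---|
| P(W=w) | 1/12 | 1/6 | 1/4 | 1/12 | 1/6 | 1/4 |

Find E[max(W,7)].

7.25

E[max(W,7)] = Σ max(w,7)·P(W=w)
 = 7·1/12 + 7·1/6 + 7·1/4 + 7·1/12 + 7·1/6 + 8·1/4
 = 7/12 + 7/6 + 7/4 + 7/12 + 7/6 + 2
 = 29/4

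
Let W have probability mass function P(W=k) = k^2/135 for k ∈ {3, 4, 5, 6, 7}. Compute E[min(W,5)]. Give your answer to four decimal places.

4.7481

E[min(W,5)] = Σ min(w,5)·P(W=w)
 = 3·1/15 + 4·16/135 + 5·5/27 + 5·4/15 + 5·49/135
 = 1/5 + 64/135 + 25/27 + 4/3 + 49/27
 = 641/135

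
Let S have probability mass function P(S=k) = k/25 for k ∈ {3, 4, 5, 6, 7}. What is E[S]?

E[S] = Σ s·P(S=s)
 = 3·3/25 + 4·4/25 + 5·1/5 + 6·6/25 + 7·7/25
 = 9/25 + 16/25 + 1 + 36/25 + 49/25
 = 27/5

5.4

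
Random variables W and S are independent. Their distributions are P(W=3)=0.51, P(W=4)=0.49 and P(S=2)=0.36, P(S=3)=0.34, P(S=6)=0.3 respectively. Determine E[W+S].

7.03

E[W+S] = Σ_w Σ_s (w+s) · P(W=w)P(S=s)
 = 5·0.1836 + 6·0.1734 + 9·0.153 + 6·0.1764 + 7·0.1666 + 10·0.147
 = 0.918 + 1.0404 + 1.377 + 1.0584 + 1.1662 + 1.47
 = 7.03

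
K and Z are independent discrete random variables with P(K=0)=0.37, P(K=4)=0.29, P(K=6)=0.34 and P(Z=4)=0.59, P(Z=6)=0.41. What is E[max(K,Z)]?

5.2212

E[max(K,Z)] = Σ_k Σ_z max(k,z) · P(K=k)P(Z=z)
 = 4·0.2183 + 6·0.1517 + 4·0.1711 + 6·0.1189 + 6·0.2006 + 6·0.1394
 = 0.8732 + 0.9102 + 0.6844 + 0.7134 + 1.2036 + 0.8364
 = 5.2212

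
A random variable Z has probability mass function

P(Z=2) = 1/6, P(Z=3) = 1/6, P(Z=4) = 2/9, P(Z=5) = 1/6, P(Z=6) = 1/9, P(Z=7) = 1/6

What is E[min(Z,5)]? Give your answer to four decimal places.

E[min(Z,5)] = Σ min(z,5)·P(Z=z)
 = 2·1/6 + 3·1/6 + 4·2/9 + 5·1/6 + 5·1/9 + 5·1/6
 = 1/3 + 1/2 + 8/9 + 5/6 + 5/9 + 5/6
 = 71/18

3.9444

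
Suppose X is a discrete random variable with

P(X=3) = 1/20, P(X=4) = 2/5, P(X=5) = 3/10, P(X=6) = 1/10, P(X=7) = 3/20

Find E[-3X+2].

E[-3X+2] = Σ (-3x+2)·P(X=x)
 = (-7)·1/20 + (-10)·2/5 + (-13)·3/10 + (-16)·1/10 + (-19)·3/20
 = (-7/20) + (-4) + (-39/10) + (-8/5) + (-57/20)
 = -127/10

-12.7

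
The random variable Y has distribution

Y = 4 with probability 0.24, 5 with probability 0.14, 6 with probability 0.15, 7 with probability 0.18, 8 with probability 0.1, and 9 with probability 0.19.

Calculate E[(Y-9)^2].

E[(Y-9)^2] = Σ (y-9)^2·P(Y=y)
 = 25·0.24 + 16·0.14 + 9·0.15 + 4·0.18 + 1·0.1 + 0·0.19
 = 6 + 2.24 + 1.35 + 0.72 + 0.1 + 0
 = 10.41

10.41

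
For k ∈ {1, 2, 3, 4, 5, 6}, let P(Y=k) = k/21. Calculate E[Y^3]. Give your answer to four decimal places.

108.3333

E[Y^3] = Σ y^3·P(Y=y)
 = 1·1/21 + 8·2/21 + 27·1/7 + 64·4/21 + 125·5/21 + 216·2/7
 = 1/21 + 16/21 + 27/7 + 256/21 + 625/21 + 432/7
 = 325/3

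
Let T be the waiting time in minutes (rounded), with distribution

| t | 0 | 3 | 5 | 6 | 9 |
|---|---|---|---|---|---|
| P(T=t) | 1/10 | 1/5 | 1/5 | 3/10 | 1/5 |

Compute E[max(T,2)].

E[max(T,2)] = Σ max(t,2)·P(T=t)
 = 2·1/10 + 3·1/5 + 5·1/5 + 6·3/10 + 9·1/5
 = 1/5 + 3/5 + 1 + 9/5 + 9/5
 = 27/5

5.4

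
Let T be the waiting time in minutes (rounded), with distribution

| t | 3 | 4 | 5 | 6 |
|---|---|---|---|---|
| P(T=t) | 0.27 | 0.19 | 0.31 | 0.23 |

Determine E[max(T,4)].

E[max(T,4)] = Σ max(t,4)·P(T=t)
 = 4·0.27 + 4·0.19 + 5·0.31 + 6·0.23
 = 1.08 + 0.76 + 1.55 + 1.38
 = 4.77

4.77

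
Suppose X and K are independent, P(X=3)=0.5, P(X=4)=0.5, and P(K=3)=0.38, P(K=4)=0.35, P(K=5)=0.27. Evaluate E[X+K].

E[X+K] = Σ_x Σ_k (x+k) · P(X=x)P(K=k)
 = 6·0.19 + 7·0.175 + 8·0.135 + 7·0.19 + 8·0.175 + 9·0.135
 = 1.14 + 1.225 + 1.08 + 1.33 + 1.4 + 1.215
 = 7.39

7.39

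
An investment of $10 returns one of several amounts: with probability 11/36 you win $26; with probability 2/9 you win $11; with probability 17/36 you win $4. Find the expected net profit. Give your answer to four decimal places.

2.2778

E[payout] = 26·11/36 + 11·2/9 + 4·17/36
 = 143/18 + 22/9 + 17/9
 = 221/18
Net = 221/18 - 10 = 41/18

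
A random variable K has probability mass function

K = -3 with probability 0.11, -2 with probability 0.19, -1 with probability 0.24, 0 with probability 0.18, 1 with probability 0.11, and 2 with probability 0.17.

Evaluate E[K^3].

E[K^3] = Σ k^3·P(K=k)
 = (-27)·0.11 + (-8)·0.19 + (-1)·0.24 + 0·0.18 + 1·0.11 + 8·0.17
 = (-2.97) + (-1.52) + (-0.24) + 0 + 0.11 + 1.36
 = -3.26

-3.26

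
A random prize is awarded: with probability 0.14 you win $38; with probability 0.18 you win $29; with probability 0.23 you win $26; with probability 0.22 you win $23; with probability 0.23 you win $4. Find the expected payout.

E[payout] = 38·0.14 + 29·0.18 + 26·0.23 + 23·0.22 + 4·0.23
 = 5.32 + 5.22 + 5.98 + 5.06 + 0.92
 = 22.5

22.5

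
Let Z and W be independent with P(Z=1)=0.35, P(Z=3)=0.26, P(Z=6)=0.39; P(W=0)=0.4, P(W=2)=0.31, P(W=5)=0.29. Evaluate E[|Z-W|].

2.7306

E[|Z-W|] = Σ_z Σ_w |z-w| · P(Z=z)P(W=w)
 = 1·0.14 + 1·0.1085 + 4·0.1015 + 3·0.104 + 1·0.0806 + 2·0.0754 + 6·0.156 + 4·0.1209 + 1·0.1131
 = 0.14 + 0.1085 + 0.406 + 0.312 + 0.0806 + 0.1508 + 0.936 + 0.4836 + 0.1131
 = 2.7306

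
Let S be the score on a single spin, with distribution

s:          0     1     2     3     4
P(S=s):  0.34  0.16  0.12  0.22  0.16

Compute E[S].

1.7

E[S] = Σ s·P(S=s)
 = 0·0.34 + 1·0.16 + 2·0.12 + 3·0.22 + 4·0.16
 = 0 + 0.16 + 0.24 + 0.66 + 0.64
 = 1.7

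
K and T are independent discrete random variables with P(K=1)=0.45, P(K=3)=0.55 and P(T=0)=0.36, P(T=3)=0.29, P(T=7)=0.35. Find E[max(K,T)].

E[max(K,T)] = Σ_k Σ_t max(k,t) · P(K=k)P(T=t)
 = 1·0.162 + 3·0.1305 + 7·0.1575 + 3·0.198 + 3·0.1595 + 7·0.1925
 = 0.162 + 0.3915 + 1.1025 + 0.594 + 0.4785 + 1.3475
 = 4.076

4.076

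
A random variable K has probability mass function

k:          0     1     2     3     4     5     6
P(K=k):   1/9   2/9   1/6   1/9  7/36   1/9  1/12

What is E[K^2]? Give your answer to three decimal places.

10.778

E[K^2] = Σ k^2·P(K=k)
 = 0·1/9 + 1·2/9 + 4·1/6 + 9·1/9 + 16·7/36 + 25·1/9 + 36·1/12
 = 0 + 2/9 + 2/3 + 1 + 28/9 + 25/9 + 3
 = 97/9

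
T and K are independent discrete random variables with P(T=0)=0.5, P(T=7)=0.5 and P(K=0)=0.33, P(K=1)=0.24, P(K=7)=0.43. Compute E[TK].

11.375

E[TK] = Σ_t Σ_k tk · P(T=t)P(K=k)
 = 0·0.165 + 0·0.12 + 0·0.215 + 0·0.165 + 7·0.12 + 49·0.215
 = 0 + 0 + 0 + 0 + 0.84 + 10.535
 = 11.375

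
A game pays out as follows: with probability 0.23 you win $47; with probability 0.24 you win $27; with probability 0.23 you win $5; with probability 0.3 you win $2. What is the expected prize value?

19.04

E[payout] = 47·0.23 + 27·0.24 + 5·0.23 + 2·0.3
 = 10.81 + 6.48 + 1.15 + 0.6
 = 19.04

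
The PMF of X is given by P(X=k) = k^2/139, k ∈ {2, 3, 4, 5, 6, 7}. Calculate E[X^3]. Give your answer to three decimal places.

208.683

E[X^3] = Σ x^3·P(X=x)
 = 8·4/139 + 27·9/139 + 64·16/139 + 125·25/139 + 216·36/139 + 343·49/139
 = 32/139 + 243/139 + 1024/139 + 3125/139 + 7776/139 + 16807/139
 = 29007/139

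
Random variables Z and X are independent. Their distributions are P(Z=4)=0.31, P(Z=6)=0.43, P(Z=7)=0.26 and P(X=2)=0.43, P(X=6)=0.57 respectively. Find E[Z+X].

E[Z+X] = Σ_z Σ_x (z+x) · P(Z=z)P(X=x)
 = 6·0.1333 + 10·0.1767 + 8·0.1849 + 12·0.2451 + 9·0.1118 + 13·0.1482
 = 0.7998 + 1.767 + 1.4792 + 2.9412 + 1.0062 + 1.9266
 = 9.92

9.92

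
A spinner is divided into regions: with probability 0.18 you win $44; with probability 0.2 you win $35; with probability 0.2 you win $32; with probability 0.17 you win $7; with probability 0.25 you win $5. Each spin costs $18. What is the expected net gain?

5.76

E[payout] = 44·0.18 + 35·0.2 + 32·0.2 + 7·0.17 + 5·0.25
 = 7.92 + 7 + 6.4 + 1.19 + 1.25
 = 23.76
Net = 23.76 - 18 = 5.76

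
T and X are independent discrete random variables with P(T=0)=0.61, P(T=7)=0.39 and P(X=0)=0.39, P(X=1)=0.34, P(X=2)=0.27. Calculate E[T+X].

3.61

E[T+X] = Σ_t Σ_x (t+x) · P(T=t)P(X=x)
 = 0·0.2379 + 1·0.2074 + 2·0.1647 + 7·0.1521 + 8·0.1326 + 9·0.1053
 = 0 + 0.2074 + 0.3294 + 1.0647 + 1.0608 + 0.9477
 = 3.61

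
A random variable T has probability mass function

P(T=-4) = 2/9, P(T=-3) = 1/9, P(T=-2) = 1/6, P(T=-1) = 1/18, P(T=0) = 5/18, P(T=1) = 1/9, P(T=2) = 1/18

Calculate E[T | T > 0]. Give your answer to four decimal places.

1.3333

P(T > 0) = 1/9 + 1/18 = 1/6.
E[T | T > 0] = [1·1/9 + 2·1/18] / (1/6)
 = 2/9 / (1/6)
 = 4/3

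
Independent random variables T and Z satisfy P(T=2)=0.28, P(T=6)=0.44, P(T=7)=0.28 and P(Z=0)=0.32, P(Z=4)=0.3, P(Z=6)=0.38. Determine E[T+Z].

E[T+Z] = Σ_t Σ_z (t+z) · P(T=t)P(Z=z)
 = 2·0.0896 + 6·0.084 + 8·0.1064 + 6·0.1408 + 10·0.132 + 12·0.1672 + 7·0.0896 + 11·0.084 + 13·0.1064
 = 0.1792 + 0.504 + 0.8512 + 0.8448 + 1.32 + 2.0064 + 0.6272 + 0.924 + 1.3832
 = 8.64

8.64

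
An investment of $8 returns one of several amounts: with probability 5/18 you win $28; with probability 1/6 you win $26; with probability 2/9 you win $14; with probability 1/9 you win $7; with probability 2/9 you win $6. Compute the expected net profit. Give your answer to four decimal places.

9.3333

E[payout] = 28·5/18 + 26·1/6 + 14·2/9 + 7·1/9 + 6·2/9
 = 70/9 + 13/3 + 28/9 + 7/9 + 4/3
 = 52/3
Net = 52/3 - 8 = 28/3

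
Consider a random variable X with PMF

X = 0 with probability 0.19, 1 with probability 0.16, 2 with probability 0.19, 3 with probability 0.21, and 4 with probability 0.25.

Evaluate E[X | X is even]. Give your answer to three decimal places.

P(X is even) = 0.19 + 0.19 + 0.25 = 0.63.
E[X | X is even] = [0·0.19 + 2·0.19 + 4·0.25] / 0.63
 = 1.38 / 0.63
 = 46/21

2.190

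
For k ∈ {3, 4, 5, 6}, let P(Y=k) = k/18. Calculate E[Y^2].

E[Y^2] = Σ y^2·P(Y=y)
 = 9·1/6 + 16·2/9 + 25·5/18 + 36·1/3
 = 3/2 + 32/9 + 125/18 + 12
 = 24

24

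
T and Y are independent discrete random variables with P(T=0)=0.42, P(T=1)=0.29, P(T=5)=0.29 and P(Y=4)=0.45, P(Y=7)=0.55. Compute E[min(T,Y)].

1.6095

E[min(T,Y)] = Σ_t Σ_y min(t,y) · P(T=t)P(Y=y)
 = 0·0.189 + 0·0.231 + 1·0.1305 + 1·0.1595 + 4·0.1305 + 5·0.1595
 = 0 + 0 + 0.1305 + 0.1595 + 0.522 + 0.7975
 = 1.6095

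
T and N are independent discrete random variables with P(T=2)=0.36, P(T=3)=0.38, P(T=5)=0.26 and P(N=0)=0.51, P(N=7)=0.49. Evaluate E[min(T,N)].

1.5484

E[min(T,N)] = Σ_t Σ_n min(t,n) · P(T=t)P(N=n)
 = 0·0.1836 + 2·0.1764 + 0·0.1938 + 3·0.1862 + 0·0.1326 + 5·0.1274
 = 0 + 0.3528 + 0 + 0.5586 + 0 + 0.637
 = 1.5484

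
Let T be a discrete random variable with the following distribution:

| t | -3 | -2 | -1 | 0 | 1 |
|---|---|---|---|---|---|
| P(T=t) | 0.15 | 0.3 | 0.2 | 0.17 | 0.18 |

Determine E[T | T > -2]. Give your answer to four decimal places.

P(T > -2) = 0.2 + 0.17 + 0.18 = 0.55.
E[T | T > -2] = [(-1)·0.2 + 0·0.17 + 1·0.18] / 0.55
 = -0.02 / 0.55
 = -2/55

-0.0364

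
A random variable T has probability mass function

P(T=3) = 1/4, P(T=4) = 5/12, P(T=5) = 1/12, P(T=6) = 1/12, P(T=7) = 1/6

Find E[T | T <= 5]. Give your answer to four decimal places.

3.7778

P(T <= 5) = 1/4 + 5/12 + 1/12 = 3/4.
E[T | T <= 5] = [3·1/4 + 4·5/12 + 5·1/12] / (3/4)
 = 17/6 / (3/4)
 = 34/9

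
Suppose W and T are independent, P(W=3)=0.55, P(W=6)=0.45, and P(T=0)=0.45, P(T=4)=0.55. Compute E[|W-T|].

E[|W-T|] = Σ_w Σ_t |w-t| · P(W=w)P(T=t)
 = 3·0.2475 + 1·0.3025 + 6·0.2025 + 2·0.2475
 = 0.7425 + 0.3025 + 1.215 + 0.495
 = 2.755

2.755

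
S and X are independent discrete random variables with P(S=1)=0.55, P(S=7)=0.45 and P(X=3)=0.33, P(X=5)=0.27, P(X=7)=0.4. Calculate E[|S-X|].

E[|S-X|] = Σ_s Σ_x |s-x| · P(S=s)P(X=x)
 = 2·0.1815 + 4·0.1485 + 6·0.22 + 4·0.1485 + 2·0.1215 + 0·0.18
 = 0.363 + 0.594 + 1.32 + 0.594 + 0.243 + 0
 = 3.114

3.114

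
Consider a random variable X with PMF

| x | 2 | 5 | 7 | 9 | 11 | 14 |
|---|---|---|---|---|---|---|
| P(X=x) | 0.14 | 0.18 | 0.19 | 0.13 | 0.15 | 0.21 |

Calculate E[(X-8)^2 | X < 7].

20.8125

P(X < 7) = 0.14 + 0.18 = 0.32.
E[(X-8)^2 | X < 7] = [36·0.14 + 9·0.18] / 0.32
 = 6.66 / 0.32
 = 333/16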